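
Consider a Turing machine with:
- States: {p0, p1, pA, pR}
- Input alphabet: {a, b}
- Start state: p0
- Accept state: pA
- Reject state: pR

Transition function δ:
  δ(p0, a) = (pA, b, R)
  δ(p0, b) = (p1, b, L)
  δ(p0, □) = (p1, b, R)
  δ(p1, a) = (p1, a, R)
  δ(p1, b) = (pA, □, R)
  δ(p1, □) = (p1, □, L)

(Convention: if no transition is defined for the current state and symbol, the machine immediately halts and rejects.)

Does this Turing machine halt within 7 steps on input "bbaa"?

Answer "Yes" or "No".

Execution trace:
Initial: [p0]bbaa
Step 1: δ(p0, b) = (p1, b, L) → [p1]□bbaa
Step 2: δ(p1, □) = (p1, □, L) → [p1]□□bbaa
Step 3: δ(p1, □) = (p1, □, L) → [p1]□□□bbaa
Step 4: δ(p1, □) = (p1, □, L) → [p1]□□□□bbaa
Step 5: δ(p1, □) = (p1, □, L) → [p1]□□□□□bbaa
Step 6: δ(p1, □) = (p1, □, L) → [p1]□□□□□□bbaa
Step 7: δ(p1, □) = (p1, □, L) → [p1]□□□□□□□bbaa

The machine has not reached a halting state after 7 steps.
The machine did not halt within the 7-step bound.

Answer: No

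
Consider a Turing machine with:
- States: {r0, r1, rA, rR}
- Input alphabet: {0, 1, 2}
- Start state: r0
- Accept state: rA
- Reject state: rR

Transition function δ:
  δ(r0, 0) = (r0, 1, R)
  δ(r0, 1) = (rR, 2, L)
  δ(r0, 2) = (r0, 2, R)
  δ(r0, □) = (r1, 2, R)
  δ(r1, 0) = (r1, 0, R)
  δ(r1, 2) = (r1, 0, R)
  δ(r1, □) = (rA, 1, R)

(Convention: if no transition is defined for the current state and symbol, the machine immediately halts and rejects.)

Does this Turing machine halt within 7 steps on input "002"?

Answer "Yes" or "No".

Execution trace:
Initial: [r0]002
Step 1: δ(r0, 0) = (r0, 1, R) → 1[r0]02
Step 2: δ(r0, 0) = (r0, 1, R) → 11[r0]2
Step 3: δ(r0, 2) = (r0, 2, R) → 112[r0]□
Step 4: δ(r0, □) = (r1, 2, R) → 1122[r1]□
Step 5: δ(r1, □) = (rA, 1, R) → 11221[rA]□

The machine reaches the accept state rA and halts.
The machine halted after 5 steps (within the 7-step bound).

Answer: Yes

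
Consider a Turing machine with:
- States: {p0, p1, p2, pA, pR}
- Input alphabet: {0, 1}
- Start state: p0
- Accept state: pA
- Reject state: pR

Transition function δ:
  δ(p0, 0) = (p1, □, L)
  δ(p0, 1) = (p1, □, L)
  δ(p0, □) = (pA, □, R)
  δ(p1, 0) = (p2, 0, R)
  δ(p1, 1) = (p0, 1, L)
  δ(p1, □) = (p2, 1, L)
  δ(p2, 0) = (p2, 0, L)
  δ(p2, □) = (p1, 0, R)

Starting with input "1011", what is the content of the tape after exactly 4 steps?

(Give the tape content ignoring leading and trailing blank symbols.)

Execution trace:
Initial: [p0]1011
Step 1: δ(p0, 1) = (p1, □, L) → [p1]□□011
Step 2: δ(p1, □) = (p2, 1, L) → [p2]□1□011
Step 3: δ(p2, □) = (p1, 0, R) → 0[p1]1□011
Step 4: δ(p1, 1) = (p0, 1, L) → [p0]01□011

After 4 steps, the tape (ignoring leading/trailing blanks) is: 01□011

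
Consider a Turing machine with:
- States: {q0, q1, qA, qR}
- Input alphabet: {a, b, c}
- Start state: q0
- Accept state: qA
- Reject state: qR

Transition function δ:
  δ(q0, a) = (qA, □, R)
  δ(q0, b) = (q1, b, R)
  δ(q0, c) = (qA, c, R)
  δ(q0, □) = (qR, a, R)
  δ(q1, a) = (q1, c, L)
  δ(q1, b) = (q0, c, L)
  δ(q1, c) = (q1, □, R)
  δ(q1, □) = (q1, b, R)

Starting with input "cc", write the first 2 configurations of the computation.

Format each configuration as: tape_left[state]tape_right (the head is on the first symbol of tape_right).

Transitions applied:
Step 1: δ(q0, c) = (qA, c, R)

The first 2 configurations are:
[q0]cc ⊢ c[qA]c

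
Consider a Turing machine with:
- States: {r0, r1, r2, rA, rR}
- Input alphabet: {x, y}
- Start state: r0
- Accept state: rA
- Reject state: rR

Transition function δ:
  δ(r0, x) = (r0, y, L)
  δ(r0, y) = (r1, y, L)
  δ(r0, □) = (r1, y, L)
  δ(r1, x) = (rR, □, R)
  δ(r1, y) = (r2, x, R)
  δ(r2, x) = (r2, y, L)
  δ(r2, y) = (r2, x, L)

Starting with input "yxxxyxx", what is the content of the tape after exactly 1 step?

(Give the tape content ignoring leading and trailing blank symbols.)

Execution trace:
Initial: [r0]yxxxyxx
Step 1: δ(r0, y) = (r1, y, L) → [r1]□yxxxyxx

No transition is defined for δ(r1, □). By convention the machine halts and rejects.

After 1 step, the tape (ignoring leading/trailing blanks) is: yxxxyxx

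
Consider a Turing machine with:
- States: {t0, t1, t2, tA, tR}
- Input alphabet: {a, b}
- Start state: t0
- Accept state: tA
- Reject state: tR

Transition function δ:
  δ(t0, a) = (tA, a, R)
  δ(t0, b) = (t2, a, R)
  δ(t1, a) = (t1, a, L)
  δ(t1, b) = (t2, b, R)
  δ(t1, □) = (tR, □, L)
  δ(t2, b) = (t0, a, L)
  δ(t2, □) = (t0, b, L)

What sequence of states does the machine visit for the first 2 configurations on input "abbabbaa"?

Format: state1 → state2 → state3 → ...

Execution trace:
Initial: [t0]abbabbaa
Step 1: δ(t0, a) = (tA, a, R) → a[tA]bbabbaa

The machine reaches the accept state tA and halts.

State sequence: t0 → tA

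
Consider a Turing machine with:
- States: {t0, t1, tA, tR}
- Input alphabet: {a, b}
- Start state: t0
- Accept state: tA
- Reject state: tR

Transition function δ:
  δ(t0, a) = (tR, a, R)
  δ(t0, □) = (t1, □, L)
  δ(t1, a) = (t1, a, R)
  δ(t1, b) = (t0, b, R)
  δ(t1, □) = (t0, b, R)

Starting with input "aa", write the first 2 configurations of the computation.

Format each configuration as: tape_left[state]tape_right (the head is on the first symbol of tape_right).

Transitions applied:
Step 1: δ(t0, a) = (tR, a, R)

The first 2 configurations are:
[t0]aa ⊢ a[tR]a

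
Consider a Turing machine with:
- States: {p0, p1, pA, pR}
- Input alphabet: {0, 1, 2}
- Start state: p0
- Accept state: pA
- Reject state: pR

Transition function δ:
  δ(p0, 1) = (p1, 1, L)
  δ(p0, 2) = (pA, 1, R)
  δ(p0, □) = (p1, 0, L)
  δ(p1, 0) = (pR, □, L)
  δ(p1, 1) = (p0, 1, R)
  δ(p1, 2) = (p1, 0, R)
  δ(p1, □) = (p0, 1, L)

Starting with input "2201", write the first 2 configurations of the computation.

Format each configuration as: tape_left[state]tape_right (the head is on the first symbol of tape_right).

Transitions applied:
Step 1: δ(p0, 2) = (pA, 1, R)

The first 2 configurations are:
[p0]2201 ⊢ 1[pA]201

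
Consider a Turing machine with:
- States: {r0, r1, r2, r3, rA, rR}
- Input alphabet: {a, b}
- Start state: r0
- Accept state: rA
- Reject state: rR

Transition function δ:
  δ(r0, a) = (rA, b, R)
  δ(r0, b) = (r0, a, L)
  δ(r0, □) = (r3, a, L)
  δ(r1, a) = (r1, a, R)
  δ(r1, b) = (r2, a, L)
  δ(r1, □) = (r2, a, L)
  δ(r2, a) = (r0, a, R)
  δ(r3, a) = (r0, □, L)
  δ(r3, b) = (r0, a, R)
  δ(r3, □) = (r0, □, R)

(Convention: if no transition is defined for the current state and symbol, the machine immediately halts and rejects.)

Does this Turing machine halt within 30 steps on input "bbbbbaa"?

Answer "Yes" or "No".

Execution trace:
Initial: [r0]bbbbbaa
Step 1: δ(r0, b) = (r0, a, L) → [r0]□abbbbaa
Step 2: δ(r0, □) = (r3, a, L) → [r3]□aabbbbaa
Step 3: δ(r3, □) = (r0, □, R) → □[r0]aabbbbaa
Step 4: δ(r0, a) = (rA, b, R) → □b[rA]abbbbaa

The machine reaches the accept state rA and halts.
The machine halted after 4 steps (within the 30-step bound).

Answer: Yes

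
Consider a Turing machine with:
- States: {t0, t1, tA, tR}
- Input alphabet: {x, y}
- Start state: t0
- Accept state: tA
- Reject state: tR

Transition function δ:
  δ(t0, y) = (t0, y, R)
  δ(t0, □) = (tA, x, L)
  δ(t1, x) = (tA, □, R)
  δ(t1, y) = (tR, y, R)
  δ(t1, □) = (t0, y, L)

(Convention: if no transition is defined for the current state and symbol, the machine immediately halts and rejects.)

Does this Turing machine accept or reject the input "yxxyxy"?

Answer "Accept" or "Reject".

Execution trace:
Initial: [t0]yxxyxy
Step 1: δ(t0, y) = (t0, y, R) → y[t0]xxyxy

No transition is defined for δ(t0, x). By convention the machine halts and rejects.

Answer: Reject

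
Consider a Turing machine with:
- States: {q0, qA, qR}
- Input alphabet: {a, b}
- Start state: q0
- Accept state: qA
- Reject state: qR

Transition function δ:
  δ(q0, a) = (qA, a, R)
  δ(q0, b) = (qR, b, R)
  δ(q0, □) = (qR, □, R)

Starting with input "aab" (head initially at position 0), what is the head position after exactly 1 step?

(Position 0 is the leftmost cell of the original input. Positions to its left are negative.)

Execution trace (head position shown):
Step 0: [q0]aab  (head at position 0)
Step 1: move right → a[qA]ab  (head at position 1)

After 1 step, the head is at position 1.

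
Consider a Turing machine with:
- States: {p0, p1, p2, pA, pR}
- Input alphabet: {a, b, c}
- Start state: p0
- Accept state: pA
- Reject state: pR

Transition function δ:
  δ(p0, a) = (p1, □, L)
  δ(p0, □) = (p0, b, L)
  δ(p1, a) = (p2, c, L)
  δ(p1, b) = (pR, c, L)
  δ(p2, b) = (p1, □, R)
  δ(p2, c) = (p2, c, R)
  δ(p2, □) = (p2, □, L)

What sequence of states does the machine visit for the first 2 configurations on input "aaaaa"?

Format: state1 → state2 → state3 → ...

Execution trace:
Initial: [p0]aaaaa
Step 1: δ(p0, a) = (p1, □, L) → [p1]□□aaaa

No transition is defined for δ(p1, □). By convention the machine halts and rejects.

State sequence: p0 → p1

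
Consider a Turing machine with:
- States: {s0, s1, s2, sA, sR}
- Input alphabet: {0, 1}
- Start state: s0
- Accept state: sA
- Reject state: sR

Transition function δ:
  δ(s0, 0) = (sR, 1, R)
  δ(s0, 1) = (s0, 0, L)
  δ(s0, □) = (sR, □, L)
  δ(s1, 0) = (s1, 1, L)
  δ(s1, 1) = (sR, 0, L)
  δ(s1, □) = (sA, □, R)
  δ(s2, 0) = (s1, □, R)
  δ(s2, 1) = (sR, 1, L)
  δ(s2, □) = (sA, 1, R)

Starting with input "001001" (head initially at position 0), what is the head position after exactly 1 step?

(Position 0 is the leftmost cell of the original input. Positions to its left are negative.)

Execution trace (head position shown):
Step 0: [s0]001001  (head at position 0)
Step 1: move right → 1[sR]01001  (head at position 1)

After 1 step, the head is at position 1.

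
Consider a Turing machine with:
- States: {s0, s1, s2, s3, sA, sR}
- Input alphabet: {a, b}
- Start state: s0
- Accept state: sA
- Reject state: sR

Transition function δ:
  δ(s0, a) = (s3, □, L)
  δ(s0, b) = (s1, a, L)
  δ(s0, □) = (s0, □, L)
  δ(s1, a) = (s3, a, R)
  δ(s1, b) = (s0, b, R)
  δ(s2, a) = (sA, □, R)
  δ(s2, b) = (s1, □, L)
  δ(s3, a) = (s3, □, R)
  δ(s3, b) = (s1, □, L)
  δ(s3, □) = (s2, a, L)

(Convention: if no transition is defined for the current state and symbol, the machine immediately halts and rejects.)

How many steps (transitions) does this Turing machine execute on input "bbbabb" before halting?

Execution trace:
Initial: [s0]bbbabb
Step 1: δ(s0, b) = (s1, a, L) → [s1]□abbabb

No transition is defined for δ(s1, □). By convention the machine halts and rejects.

The machine executed 1 step before halting.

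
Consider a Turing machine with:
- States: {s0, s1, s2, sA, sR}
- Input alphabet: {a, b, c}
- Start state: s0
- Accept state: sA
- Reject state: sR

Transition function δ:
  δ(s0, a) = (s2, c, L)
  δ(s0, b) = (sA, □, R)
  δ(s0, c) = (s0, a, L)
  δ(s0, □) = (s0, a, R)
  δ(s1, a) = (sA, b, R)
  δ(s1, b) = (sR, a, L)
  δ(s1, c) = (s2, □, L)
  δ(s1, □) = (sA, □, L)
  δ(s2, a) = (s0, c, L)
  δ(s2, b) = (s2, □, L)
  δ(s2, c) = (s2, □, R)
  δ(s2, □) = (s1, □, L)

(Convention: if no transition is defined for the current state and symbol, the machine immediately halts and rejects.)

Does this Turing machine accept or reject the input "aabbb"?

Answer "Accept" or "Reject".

Execution trace:
Initial: [s0]aabbb
Step 1: δ(s0, a) = (s2, c, L) → [s2]□cabbb
Step 2: δ(s2, □) = (s1, □, L) → [s1]□□cabbb
Step 3: δ(s1, □) = (sA, □, L) → [sA]□□□cabbb

The machine reaches the accept state sA and halts.

Answer: Accept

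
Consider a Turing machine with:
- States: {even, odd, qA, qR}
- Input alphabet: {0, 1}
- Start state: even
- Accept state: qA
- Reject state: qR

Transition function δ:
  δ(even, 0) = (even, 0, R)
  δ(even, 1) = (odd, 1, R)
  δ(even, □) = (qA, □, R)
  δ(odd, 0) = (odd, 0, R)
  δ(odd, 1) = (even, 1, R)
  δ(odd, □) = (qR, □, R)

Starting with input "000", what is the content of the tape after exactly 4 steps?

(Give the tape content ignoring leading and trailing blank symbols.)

Execution trace:
Initial: [even]000
Step 1: δ(even, 0) = (even, 0, R) → 0[even]00
Step 2: δ(even, 0) = (even, 0, R) → 00[even]0
Step 3: δ(even, 0) = (even, 0, R) → 000[even]□
Step 4: δ(even, □) = (qA, □, R) → 000□[qA]□

The machine reaches the accept state qA and halts.

After 4 steps, the tape (ignoring leading/trailing blanks) is: 000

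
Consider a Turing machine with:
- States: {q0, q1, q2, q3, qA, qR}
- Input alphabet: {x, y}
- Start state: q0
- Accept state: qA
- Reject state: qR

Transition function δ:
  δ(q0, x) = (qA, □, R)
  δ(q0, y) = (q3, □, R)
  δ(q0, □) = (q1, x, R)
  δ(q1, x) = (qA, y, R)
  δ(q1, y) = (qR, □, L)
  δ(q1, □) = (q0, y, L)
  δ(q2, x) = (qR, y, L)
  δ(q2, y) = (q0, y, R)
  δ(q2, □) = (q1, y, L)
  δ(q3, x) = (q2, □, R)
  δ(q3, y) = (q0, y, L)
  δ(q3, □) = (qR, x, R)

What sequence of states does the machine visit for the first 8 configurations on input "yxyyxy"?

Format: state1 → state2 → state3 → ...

Execution trace:
Initial: [q0]yxyyxy
Step 1: δ(q0, y) = (q3, □, R) → □[q3]xyyxy
Step 2: δ(q3, x) = (q2, □, R) → □□[q2]yyxy
Step 3: δ(q2, y) = (q0, y, R) → □□y[q0]yxy
Step 4: δ(q0, y) = (q3, □, R) → □□y□[q3]xy
Step 5: δ(q3, x) = (q2, □, R) → □□y□□[q2]y
Step 6: δ(q2, y) = (q0, y, R) → □□y□□y[q0]□
Step 7: δ(q0, □) = (q1, x, R) → □□y□□yx[q1]□

State sequence: q0 → q3 → q2 → q0 → q3 → q2 → q0 → q1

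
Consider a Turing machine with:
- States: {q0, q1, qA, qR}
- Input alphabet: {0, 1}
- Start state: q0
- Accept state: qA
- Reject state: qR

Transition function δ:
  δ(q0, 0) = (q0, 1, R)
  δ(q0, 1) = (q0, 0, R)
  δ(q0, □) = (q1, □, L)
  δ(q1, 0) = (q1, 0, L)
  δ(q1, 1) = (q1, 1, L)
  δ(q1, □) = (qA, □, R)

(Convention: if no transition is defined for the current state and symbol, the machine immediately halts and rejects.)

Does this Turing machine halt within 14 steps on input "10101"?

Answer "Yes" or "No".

Execution trace:
Initial: [q0]10101
Step 1: δ(q0, 1) = (q0, 0, R) → 0[q0]0101
Step 2: δ(q0, 0) = (q0, 1, R) → 01[q0]101
Step 3: δ(q0, 1) = (q0, 0, R) → 010[q0]01
Step 4: δ(q0, 0) = (q0, 1, R) → 0101[q0]1
Step 5: δ(q0, 1) = (q0, 0, R) → 01010[q0]□
Step 6: δ(q0, □) = (q1, □, L) → 0101[q1]0□
Step 7: δ(q1, 0) = (q1, 0, L) → 010[q1]10□
Step 8: δ(q1, 1) = (q1, 1, L) → 01[q1]010□
Step 9: δ(q1, 0) = (q1, 0, L) → 0[q1]1010□
Step 10: δ(q1, 1) = (q1, 1, L) → [q1]01010□
Step 11: δ(q1, 0) = (q1, 0, L) → [q1]□01010□
Step 12: δ(q1, □) = (qA, □, R) → □[qA]01010□

The machine reaches the accept state qA and halts.
The machine halted after 12 steps (within the 14-step bound).

Answer: Yes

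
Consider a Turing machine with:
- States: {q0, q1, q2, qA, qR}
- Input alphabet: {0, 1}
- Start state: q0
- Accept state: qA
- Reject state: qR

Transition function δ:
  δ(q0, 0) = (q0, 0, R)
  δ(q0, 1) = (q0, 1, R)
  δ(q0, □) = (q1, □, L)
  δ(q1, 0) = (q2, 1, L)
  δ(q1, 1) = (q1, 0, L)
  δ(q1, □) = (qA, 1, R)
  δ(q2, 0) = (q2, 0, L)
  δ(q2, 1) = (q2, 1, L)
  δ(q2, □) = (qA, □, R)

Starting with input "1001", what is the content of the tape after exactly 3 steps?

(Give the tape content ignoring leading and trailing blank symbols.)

Execution trace:
Initial: [q0]1001
Step 1: δ(q0, 1) = (q0, 1, R) → 1[q0]001
Step 2: δ(q0, 0) = (q0, 0, R) → 10[q0]01
Step 3: δ(q0, 0) = (q0, 0, R) → 100[q0]1

After 3 steps, the tape (ignoring leading/trailing blanks) is: 1001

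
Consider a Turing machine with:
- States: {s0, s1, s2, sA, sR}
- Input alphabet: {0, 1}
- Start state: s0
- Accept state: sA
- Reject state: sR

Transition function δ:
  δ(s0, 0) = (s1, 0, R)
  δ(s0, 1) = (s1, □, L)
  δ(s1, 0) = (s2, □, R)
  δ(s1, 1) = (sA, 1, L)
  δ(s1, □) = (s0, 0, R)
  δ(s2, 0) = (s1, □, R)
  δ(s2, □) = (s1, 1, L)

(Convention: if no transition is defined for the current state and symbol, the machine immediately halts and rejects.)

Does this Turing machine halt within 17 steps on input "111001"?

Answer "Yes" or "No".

Execution trace:
Initial: [s0]111001
Step 1: δ(s0, 1) = (s1, □, L) → [s1]□□11001
Step 2: δ(s1, □) = (s0, 0, R) → 0[s0]□11001

No transition is defined for δ(s0, □). By convention the machine halts and rejects.
The machine halted after 2 steps (within the 17-step bound).

Answer: Yes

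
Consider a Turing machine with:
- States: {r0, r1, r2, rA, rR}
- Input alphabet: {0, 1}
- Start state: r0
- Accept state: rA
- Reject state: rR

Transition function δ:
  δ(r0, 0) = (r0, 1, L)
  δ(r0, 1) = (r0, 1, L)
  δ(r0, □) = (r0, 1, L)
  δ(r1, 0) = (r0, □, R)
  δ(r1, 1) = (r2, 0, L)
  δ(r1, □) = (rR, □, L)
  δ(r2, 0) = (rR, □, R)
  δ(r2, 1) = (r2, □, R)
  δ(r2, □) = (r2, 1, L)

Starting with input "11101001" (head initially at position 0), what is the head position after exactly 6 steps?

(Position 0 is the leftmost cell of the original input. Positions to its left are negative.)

Execution trace (head position shown):
Step 0: [r0]11101001  (head at position 0)
Step 1: move left → [r0]□11101001  (head at position -1)
Step 2: move left → [r0]□111101001  (head at position -2)
Step 3: move left → [r0]□1111101001  (head at position -3)
Step 4: move left → [r0]□11111101001  (head at position -4)
Step 5: move left → [r0]□111111101001  (head at position -5)
Step 6: move left → [r0]□1111111101001  (head at position -6)

After 6 steps, the head is at position -6.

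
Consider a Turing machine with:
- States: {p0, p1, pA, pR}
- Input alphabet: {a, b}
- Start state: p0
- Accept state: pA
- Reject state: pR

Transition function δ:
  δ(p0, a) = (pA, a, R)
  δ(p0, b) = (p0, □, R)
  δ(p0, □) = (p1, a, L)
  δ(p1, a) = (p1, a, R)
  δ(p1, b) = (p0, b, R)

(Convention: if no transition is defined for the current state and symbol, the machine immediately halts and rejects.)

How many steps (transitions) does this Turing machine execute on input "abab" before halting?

Execution trace:
Initial: [p0]abab
Step 1: δ(p0, a) = (pA, a, R) → a[pA]bab

The machine reaches the accept state pA and halts.

The machine executed 1 step before halting.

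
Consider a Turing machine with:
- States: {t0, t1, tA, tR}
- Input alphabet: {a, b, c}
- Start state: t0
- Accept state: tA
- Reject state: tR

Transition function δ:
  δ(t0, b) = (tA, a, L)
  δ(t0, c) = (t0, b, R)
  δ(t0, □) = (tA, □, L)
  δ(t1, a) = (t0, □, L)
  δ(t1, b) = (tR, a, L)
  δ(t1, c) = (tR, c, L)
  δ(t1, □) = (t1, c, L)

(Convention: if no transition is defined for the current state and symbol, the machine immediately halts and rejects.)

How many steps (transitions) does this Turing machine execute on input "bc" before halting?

Execution trace:
Initial: [t0]bc
Step 1: δ(t0, b) = (tA, a, L) → [tA]□ac

The machine reaches the accept state tA and halts.

The machine executed 1 step before halting.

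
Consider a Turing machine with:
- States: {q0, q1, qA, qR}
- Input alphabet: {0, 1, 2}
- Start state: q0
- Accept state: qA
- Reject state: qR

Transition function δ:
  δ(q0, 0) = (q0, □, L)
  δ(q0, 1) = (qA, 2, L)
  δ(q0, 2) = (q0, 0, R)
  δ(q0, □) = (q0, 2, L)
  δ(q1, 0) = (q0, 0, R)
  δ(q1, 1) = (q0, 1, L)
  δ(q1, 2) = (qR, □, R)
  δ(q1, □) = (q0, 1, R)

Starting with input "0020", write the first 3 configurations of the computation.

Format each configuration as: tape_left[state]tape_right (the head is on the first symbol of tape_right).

Transitions applied:
Step 1: δ(q0, 0) = (q0, □, L)
Step 2: δ(q0, □) = (q0, 2, L)

The first 3 configurations are:
[q0]0020 ⊢ [q0]□□020 ⊢ [q0]□2□020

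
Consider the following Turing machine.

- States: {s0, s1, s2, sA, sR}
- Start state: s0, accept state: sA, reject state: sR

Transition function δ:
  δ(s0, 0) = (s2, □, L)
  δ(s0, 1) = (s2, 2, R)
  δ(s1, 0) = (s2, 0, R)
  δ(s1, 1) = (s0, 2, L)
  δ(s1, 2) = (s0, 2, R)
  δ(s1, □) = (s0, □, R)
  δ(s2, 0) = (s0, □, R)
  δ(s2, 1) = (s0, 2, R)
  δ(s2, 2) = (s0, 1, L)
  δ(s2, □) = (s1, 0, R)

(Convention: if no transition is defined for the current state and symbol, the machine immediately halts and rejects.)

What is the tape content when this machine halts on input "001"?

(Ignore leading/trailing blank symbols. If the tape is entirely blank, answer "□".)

Execution trace:
Initial: [s0]001
Step 1: δ(s0, 0) = (s2, □, L) → [s2]□□01
Step 2: δ(s2, □) = (s1, 0, R) → 0[s1]□01
Step 3: δ(s1, □) = (s0, □, R) → 0□[s0]01
Step 4: δ(s0, 0) = (s2, □, L) → 0[s2]□□1
Step 5: δ(s2, □) = (s1, 0, R) → 00[s1]□1
Step 6: δ(s1, □) = (s0, □, R) → 00□[s0]1
Step 7: δ(s0, 1) = (s2, 2, R) → 00□2[s2]□
Step 8: δ(s2, □) = (s1, 0, R) → 00□20[s1]□
Step 9: δ(s1, □) = (s0, □, R) → 00□20□[s0]□

No transition is defined for δ(s0, □). By convention the machine halts and rejects.

Final tape (ignoring leading/trailing blanks): 00□20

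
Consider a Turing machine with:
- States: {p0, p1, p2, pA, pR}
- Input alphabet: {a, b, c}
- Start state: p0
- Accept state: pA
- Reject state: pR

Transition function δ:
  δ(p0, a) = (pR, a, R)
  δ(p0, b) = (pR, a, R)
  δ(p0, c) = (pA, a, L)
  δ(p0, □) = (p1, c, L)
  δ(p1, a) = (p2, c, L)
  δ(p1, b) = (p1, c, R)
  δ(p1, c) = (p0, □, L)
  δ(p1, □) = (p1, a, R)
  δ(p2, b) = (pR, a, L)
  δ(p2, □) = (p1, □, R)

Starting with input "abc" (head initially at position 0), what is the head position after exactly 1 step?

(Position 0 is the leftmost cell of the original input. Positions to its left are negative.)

Execution trace (head position shown):
Step 0: [p0]abc  (head at position 0)
Step 1: move right → a[pR]bc  (head at position 1)

After 1 step, the head is at position 1.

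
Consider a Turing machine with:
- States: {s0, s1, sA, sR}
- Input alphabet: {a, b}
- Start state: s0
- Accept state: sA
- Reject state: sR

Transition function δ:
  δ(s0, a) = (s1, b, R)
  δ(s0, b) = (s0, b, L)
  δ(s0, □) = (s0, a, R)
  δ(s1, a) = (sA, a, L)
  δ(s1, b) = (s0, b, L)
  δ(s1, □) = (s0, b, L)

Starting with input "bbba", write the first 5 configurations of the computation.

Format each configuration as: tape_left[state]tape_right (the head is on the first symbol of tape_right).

Transitions applied:
Step 1: δ(s0, b) = (s0, b, L)
Step 2: δ(s0, □) = (s0, a, R)
Step 3: δ(s0, b) = (s0, b, L)
Step 4: δ(s0, a) = (s1, b, R)

The first 5 configurations are:
[s0]bbba ⊢ [s0]□bbba ⊢ a[s0]bbba ⊢ [s0]abbba ⊢ b[s1]bbba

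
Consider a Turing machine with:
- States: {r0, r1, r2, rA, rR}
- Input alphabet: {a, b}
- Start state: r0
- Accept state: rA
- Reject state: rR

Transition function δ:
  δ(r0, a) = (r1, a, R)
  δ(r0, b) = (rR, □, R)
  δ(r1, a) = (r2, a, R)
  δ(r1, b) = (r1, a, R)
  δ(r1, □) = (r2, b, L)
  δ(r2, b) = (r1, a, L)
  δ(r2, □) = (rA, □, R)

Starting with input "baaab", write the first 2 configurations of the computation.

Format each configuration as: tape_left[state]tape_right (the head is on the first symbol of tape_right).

Transitions applied:
Step 1: δ(r0, b) = (rR, □, R)

The first 2 configurations are:
[r0]baaab ⊢ □[rR]aaab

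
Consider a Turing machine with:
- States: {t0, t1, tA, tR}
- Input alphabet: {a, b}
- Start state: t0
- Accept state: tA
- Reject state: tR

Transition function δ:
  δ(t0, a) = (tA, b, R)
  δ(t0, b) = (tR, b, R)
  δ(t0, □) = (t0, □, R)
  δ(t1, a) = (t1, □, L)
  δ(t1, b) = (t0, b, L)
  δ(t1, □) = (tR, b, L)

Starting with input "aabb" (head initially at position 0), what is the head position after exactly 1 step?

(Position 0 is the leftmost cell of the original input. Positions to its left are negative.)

Execution trace (head position shown):
Step 0: [t0]aabb  (head at position 0)
Step 1: move right → b[tA]abb  (head at position 1)

After 1 step, the head is at position 1.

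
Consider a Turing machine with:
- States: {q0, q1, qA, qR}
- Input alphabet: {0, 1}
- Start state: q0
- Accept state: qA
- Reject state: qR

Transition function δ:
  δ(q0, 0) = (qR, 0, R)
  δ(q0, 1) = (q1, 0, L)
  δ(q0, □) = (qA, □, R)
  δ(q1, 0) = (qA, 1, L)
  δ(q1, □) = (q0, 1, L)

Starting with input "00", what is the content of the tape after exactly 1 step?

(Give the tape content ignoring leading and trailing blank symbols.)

Execution trace:
Initial: [q0]00
Step 1: δ(q0, 0) = (qR, 0, R) → 0[qR]0

The machine reaches the reject state qR and halts.

After 1 step, the tape (ignoring leading/trailing blanks) is: 00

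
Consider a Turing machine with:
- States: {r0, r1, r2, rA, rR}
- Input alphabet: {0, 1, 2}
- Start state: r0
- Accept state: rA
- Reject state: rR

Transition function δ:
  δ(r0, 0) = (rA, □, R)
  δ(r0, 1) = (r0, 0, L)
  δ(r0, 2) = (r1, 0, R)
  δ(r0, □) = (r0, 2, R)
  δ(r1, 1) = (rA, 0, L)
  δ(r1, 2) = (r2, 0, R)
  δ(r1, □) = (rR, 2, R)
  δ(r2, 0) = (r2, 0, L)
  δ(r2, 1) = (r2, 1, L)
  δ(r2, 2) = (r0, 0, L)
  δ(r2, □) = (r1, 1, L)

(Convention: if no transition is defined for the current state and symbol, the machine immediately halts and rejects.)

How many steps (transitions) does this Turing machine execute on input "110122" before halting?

Execution trace:
Initial: [r0]110122
Step 1: δ(r0, 1) = (r0, 0, L) → [r0]□010122
Step 2: δ(r0, □) = (r0, 2, R) → 2[r0]010122
Step 3: δ(r0, 0) = (rA, □, R) → 2□[rA]10122

The machine reaches the accept state rA and halts.

The machine executed 3 steps before halting.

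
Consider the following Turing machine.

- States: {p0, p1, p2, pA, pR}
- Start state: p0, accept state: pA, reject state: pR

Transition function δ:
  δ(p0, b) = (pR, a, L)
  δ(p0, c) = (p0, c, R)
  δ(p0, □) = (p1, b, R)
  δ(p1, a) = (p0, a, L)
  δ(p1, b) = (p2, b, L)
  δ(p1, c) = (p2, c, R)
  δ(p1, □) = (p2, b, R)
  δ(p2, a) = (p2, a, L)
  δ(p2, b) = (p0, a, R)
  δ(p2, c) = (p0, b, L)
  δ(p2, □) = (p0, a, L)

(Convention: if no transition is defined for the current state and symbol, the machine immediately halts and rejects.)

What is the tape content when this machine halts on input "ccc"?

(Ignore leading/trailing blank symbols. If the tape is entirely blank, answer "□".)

Execution trace:
Initial: [p0]ccc
Step 1: δ(p0, c) = (p0, c, R) → c[p0]cc
Step 2: δ(p0, c) = (p0, c, R) → cc[p0]c
Step 3: δ(p0, c) = (p0, c, R) → ccc[p0]□
Step 4: δ(p0, □) = (p1, b, R) → cccb[p1]□
Step 5: δ(p1, □) = (p2, b, R) → cccbb[p2]□
Step 6: δ(p2, □) = (p0, a, L) → cccb[p0]ba
Step 7: δ(p0, b) = (pR, a, L) → ccc[pR]baa

The machine reaches the reject state pR and halts.

Final tape (ignoring leading/trailing blanks): cccbaa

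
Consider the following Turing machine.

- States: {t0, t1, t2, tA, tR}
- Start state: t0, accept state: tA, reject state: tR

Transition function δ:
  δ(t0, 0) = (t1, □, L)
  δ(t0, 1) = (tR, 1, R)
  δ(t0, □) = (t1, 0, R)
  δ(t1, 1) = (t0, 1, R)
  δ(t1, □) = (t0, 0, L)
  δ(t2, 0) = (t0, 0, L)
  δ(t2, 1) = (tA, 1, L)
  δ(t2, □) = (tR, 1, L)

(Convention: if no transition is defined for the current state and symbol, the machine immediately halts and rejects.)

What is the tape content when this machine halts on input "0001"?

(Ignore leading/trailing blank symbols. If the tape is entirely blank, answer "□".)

Execution trace:
Initial: [t0]0001
Step 1: δ(t0, 0) = (t1, □, L) → [t1]□□001
Step 2: δ(t1, □) = (t0, 0, L) → [t0]□0□001
Step 3: δ(t0, □) = (t1, 0, R) → 0[t1]0□001

No transition is defined for δ(t1, 0). By convention the machine halts and rejects.

Final tape (ignoring leading/trailing blanks): 00□001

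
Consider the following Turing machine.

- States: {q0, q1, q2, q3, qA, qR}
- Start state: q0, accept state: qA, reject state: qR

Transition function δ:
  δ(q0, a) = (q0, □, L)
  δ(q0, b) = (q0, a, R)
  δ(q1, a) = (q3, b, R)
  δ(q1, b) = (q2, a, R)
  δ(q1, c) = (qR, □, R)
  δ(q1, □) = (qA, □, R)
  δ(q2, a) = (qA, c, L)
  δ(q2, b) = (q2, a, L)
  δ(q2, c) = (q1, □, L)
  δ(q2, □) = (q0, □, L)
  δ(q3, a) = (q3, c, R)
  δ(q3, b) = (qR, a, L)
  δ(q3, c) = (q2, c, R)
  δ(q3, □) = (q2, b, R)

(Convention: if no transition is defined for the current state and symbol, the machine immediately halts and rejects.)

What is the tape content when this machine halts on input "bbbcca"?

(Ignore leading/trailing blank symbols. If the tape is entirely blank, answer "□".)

Execution trace:
Initial: [q0]bbbcca
Step 1: δ(q0, b) = (q0, a, R) → a[q0]bbcca
Step 2: δ(q0, b) = (q0, a, R) → aa[q0]bcca
Step 3: δ(q0, b) = (q0, a, R) → aaa[q0]cca

No transition is defined for δ(q0, c). By convention the machine halts and rejects.

Final tape (ignoring leading/trailing blanks): aaacca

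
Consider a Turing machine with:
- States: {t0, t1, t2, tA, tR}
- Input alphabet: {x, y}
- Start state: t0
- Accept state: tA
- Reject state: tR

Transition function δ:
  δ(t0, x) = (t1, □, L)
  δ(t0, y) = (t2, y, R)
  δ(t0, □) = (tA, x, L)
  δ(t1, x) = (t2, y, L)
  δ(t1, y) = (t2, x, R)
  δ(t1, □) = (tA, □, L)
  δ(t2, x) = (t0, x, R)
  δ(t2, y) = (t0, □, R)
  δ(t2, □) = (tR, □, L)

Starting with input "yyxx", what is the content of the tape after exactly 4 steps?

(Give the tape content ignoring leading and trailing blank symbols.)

Execution trace:
Initial: [t0]yyxx
Step 1: δ(t0, y) = (t2, y, R) → y[t2]yxx
Step 2: δ(t2, y) = (t0, □, R) → y□[t0]xx
Step 3: δ(t0, x) = (t1, □, L) → y[t1]□□x
Step 4: δ(t1, □) = (tA, □, L) → [tA]y□□x

The machine reaches the accept state tA and halts.

After 4 steps, the tape (ignoring leading/trailing blanks) is: y□□x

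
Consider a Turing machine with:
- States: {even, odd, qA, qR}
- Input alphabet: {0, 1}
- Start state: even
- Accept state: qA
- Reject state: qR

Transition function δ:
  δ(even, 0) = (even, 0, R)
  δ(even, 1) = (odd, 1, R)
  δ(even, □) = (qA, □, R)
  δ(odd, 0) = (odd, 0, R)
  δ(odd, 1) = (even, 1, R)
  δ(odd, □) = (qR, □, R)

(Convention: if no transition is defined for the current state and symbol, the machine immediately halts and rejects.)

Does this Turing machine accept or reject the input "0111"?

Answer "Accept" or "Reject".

Execution trace:
Initial: [even]0111
Step 1: δ(even, 0) = (even, 0, R) → 0[even]111
Step 2: δ(even, 1) = (odd, 1, R) → 01[odd]11
Step 3: δ(odd, 1) = (even, 1, R) → 011[even]1
Step 4: δ(even, 1) = (odd, 1, R) → 0111[odd]□
Step 5: δ(odd, □) = (qR, □, R) → 0111□[qR]□

The machine reaches the reject state qR and halts.

Answer: Reject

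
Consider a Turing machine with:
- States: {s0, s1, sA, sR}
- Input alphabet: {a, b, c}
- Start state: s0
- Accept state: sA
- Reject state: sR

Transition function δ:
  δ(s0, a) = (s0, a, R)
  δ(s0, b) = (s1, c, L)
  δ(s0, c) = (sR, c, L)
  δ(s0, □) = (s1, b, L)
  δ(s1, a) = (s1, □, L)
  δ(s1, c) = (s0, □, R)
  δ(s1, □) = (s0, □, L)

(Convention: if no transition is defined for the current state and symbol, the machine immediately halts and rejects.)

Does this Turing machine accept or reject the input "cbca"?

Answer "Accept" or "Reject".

Execution trace:
Initial: [s0]cbca
Step 1: δ(s0, c) = (sR, c, L) → [sR]□cbca

The machine reaches the reject state sR and halts.

Answer: Reject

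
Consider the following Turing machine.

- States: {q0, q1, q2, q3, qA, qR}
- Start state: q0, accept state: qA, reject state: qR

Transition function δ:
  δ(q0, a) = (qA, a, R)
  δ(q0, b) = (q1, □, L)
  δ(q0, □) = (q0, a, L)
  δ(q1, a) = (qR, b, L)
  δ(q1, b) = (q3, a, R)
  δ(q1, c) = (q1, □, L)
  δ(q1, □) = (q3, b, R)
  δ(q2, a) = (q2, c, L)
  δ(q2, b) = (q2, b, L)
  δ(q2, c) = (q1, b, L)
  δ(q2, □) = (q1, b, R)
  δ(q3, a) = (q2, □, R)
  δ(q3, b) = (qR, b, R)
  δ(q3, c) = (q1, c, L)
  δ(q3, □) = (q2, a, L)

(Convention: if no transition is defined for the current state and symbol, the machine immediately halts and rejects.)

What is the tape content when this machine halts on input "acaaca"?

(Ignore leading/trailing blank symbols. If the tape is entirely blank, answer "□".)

Execution trace:
Initial: [q0]acaaca
Step 1: δ(q0, a) = (qA, a, R) → a[qA]caaca

The machine reaches the accept state qA and halts.

Final tape (ignoring leading/trailing blanks): acaaca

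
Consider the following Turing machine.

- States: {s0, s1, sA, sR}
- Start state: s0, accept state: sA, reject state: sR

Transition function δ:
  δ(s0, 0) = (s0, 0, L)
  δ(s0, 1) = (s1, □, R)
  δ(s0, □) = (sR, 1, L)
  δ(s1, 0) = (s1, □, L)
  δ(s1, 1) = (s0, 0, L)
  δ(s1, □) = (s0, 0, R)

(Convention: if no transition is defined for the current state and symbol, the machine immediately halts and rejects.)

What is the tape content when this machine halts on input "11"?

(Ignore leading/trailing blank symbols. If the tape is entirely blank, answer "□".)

Execution trace:
Initial: [s0]11
Step 1: δ(s0, 1) = (s1, □, R) → □[s1]1
Step 2: δ(s1, 1) = (s0, 0, L) → [s0]□0
Step 3: δ(s0, □) = (sR, 1, L) → [sR]□10

The machine reaches the reject state sR and halts.

Final tape (ignoring leading/trailing blanks): 10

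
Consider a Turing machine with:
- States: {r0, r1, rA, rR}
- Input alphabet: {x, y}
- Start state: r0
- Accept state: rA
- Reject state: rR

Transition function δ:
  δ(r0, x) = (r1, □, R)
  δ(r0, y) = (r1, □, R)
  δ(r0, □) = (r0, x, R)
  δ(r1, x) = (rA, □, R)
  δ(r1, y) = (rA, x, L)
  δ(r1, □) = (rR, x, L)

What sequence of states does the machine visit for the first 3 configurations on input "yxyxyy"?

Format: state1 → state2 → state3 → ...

Execution trace:
Initial: [r0]yxyxyy
Step 1: δ(r0, y) = (r1, □, R) → □[r1]xyxyy
Step 2: δ(r1, x) = (rA, □, R) → □□[rA]yxyy

The machine reaches the accept state rA and halts.

State sequence: r0 → r1 → rA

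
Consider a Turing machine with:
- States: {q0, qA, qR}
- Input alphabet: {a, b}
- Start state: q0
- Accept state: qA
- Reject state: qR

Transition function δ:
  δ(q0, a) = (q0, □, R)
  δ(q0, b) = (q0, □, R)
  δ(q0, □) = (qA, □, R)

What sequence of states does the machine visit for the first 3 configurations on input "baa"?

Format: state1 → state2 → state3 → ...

Execution trace:
Initial: [q0]baa
Step 1: δ(q0, b) = (q0, □, R) → □[q0]aa
Step 2: δ(q0, a) = (q0, □, R) → □□[q0]a

State sequence: q0 → q0 → q0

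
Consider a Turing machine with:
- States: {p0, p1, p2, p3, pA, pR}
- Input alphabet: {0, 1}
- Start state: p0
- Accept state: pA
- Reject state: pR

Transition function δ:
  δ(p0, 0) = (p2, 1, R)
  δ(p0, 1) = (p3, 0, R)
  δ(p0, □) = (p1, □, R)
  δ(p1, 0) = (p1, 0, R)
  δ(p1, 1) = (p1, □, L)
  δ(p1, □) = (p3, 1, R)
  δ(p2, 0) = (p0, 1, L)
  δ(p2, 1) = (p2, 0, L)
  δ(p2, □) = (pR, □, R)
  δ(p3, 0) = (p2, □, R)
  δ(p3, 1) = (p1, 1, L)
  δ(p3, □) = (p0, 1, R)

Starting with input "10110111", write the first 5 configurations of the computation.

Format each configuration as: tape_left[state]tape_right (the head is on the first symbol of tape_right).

Transitions applied:
Step 1: δ(p0, 1) = (p3, 0, R)
Step 2: δ(p3, 0) = (p2, □, R)
Step 3: δ(p2, 1) = (p2, 0, L)
Step 4: δ(p2, □) = (pR, □, R)

The first 5 configurations are:
[p0]10110111 ⊢ 0[p3]0110111 ⊢ 0□[p2]110111 ⊢ 0[p2]□010111 ⊢ 0□[pR]010111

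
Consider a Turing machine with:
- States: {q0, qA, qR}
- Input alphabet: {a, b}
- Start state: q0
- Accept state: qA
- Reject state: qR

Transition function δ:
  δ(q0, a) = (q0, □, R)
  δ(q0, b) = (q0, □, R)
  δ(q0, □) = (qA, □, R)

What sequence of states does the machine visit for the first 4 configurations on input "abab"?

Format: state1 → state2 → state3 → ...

Execution trace:
Initial: [q0]abab
Step 1: δ(q0, a) = (q0, □, R) → □[q0]bab
Step 2: δ(q0, b) = (q0, □, R) → □□[q0]ab
Step 3: δ(q0, a) = (q0, □, R) → □□□[q0]b

State sequence: q0 → q0 → q0 → q0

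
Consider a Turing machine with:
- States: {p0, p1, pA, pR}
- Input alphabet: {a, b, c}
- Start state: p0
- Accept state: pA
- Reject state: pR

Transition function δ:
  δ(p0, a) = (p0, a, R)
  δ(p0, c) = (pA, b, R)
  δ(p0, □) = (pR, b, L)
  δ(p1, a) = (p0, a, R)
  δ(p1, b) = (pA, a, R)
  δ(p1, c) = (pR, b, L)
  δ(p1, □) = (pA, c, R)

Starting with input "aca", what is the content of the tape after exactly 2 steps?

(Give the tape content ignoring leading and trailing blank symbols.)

Execution trace:
Initial: [p0]aca
Step 1: δ(p0, a) = (p0, a, R) → a[p0]ca
Step 2: δ(p0, c) = (pA, b, R) → ab[pA]a

The machine reaches the accept state pA and halts.

After 2 steps, the tape (ignoring leading/trailing blanks) is: aba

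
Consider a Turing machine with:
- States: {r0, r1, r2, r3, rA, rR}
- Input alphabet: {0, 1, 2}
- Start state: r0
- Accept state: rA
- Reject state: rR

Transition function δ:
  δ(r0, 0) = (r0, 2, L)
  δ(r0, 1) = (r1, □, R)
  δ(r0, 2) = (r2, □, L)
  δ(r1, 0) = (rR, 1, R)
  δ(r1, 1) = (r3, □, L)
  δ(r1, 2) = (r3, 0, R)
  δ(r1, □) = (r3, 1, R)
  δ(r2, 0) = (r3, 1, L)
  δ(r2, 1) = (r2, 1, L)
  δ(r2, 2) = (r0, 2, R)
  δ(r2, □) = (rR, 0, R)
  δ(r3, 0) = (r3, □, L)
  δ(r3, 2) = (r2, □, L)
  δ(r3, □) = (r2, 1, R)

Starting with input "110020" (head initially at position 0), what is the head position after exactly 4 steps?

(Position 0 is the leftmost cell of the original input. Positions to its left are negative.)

Execution trace (head position shown):
Step 0: [r0]110020  (head at position 0)
Step 1: move right → □[r1]10020  (head at position 1)
Step 2: move left → [r3]□□0020  (head at position 0)
Step 3: move right → 1[r2]□0020  (head at position 1)
Step 4: move right → 10[rR]0020  (head at position 2)

After 4 steps, the head is at position 2.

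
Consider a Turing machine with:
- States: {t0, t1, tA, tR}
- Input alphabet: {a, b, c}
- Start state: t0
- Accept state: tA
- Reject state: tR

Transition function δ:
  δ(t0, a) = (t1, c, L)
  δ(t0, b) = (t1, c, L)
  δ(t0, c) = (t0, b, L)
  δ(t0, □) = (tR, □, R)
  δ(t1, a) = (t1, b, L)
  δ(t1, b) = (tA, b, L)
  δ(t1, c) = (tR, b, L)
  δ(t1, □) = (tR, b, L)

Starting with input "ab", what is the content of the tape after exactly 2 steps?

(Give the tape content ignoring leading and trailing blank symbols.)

Execution trace:
Initial: [t0]ab
Step 1: δ(t0, a) = (t1, c, L) → [t1]□cb
Step 2: δ(t1, □) = (tR, b, L) → [tR]□bcb

The machine reaches the reject state tR and halts.

After 2 steps, the tape (ignoring leading/trailing blanks) is: bcb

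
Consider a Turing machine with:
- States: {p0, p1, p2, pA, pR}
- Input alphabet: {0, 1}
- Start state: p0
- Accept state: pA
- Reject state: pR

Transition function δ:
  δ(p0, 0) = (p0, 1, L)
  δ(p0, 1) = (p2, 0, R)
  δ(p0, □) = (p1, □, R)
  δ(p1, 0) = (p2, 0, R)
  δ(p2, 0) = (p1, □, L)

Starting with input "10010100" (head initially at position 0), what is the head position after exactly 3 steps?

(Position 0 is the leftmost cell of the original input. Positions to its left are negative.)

Execution trace (head position shown):
Step 0: [p0]10010100  (head at position 0)
Step 1: move right → 0[p2]0010100  (head at position 1)
Step 2: move left → [p1]0□010100  (head at position 0)
Step 3: move right → 0[p2]□010100  (head at position 1)

After 3 steps, the head is at position 1.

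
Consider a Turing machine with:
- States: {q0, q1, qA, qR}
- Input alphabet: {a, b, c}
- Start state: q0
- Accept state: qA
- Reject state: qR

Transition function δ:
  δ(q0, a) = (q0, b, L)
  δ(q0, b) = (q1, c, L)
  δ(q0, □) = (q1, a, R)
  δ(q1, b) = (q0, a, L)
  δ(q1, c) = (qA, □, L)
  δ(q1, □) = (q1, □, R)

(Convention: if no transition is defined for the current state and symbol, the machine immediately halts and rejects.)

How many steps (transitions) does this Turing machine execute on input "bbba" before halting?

Execution trace:
Initial: [q0]bbba
Step 1: δ(q0, b) = (q1, c, L) → [q1]□cbba
Step 2: δ(q1, □) = (q1, □, R) → □[q1]cbba
Step 3: δ(q1, c) = (qA, □, L) → [qA]□□bba

The machine reaches the accept state qA and halts.

The machine executed 3 steps before halting.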